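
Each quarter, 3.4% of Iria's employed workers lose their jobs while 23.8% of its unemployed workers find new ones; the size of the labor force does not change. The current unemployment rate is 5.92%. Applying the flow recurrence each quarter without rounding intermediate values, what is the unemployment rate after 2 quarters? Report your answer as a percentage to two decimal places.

Unemployment rate after two quarters ≈ 9.01%.

With a fixed labor force, u_{t+1} = u_t + s·(1−u_t) − f·u_t = u_t·(1−s−f) + s.
Here 1−s−f = 0.728 and s = 0.034.
u_1 = 0.059200 × 0.728 + 0.034 = 0.077098.
u_2 = 0.077098 × 0.728 + 0.034 = 0.090127.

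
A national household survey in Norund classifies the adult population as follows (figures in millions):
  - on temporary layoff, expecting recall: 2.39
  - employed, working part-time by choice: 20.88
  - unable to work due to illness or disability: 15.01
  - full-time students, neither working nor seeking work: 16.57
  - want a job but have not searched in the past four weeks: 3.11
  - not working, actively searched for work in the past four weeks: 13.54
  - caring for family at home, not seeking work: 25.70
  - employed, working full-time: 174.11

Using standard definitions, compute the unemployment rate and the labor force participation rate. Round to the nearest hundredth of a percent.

Unemployment rate ≈ 7.55%; labor force participation rate ≈ 77.74%.

Employed = 20.88 + 174.11 = 194.99 million.
Unemployed = 2.39 + 13.54 = 15.93 million (jobless and actively searching, or on temporary layoff).
Labor force = 194.99 + 15.93 = 210.92 million.
Not in labor force = 15.01 + 16.57 + 3.11 + 25.70 = 60.39 million (those not working and not actively searching are outside the labor force — including those who want a job but have given up searching).
Civilian working-age population = 210.92 + 60.39 = 271.31 million.
Unemployment rate = 15.93 / 210.92 = 7.55%.
Labor force participation rate = 210.92 / 271.31 = 77.74%.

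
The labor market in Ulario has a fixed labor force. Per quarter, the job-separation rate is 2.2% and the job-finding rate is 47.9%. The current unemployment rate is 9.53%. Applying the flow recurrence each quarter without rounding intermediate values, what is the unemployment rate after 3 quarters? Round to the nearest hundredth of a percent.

With a fixed labor force, u_{t+1} = u_t + s·(1−u_t) − f·u_t = u_t·(1−s−f) + s.
Here 1−s−f = 0.499 and s = 0.022.
u_1 = 0.095300 × 0.499 + 0.022 = 0.069555.
u_2 = 0.069555 × 0.499 + 0.022 = 0.056708.
u_3 = 0.056708 × 0.499 + 0.022 = 0.050297.

Unemployment rate after three quarters ≈ 5.03%.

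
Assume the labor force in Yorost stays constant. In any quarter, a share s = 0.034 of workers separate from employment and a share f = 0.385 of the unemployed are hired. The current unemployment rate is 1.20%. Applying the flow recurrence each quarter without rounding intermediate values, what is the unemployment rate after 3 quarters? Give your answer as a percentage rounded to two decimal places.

With a fixed labor force, u_{t+1} = u_t + s·(1−u_t) − f·u_t = u_t·(1−s−f) + s.
Here 1−s−f = 0.581 and s = 0.034.
u_1 = 0.012000 × 0.581 + 0.034 = 0.040972.
u_2 = 0.040972 × 0.581 + 0.034 = 0.057805.
u_3 = 0.057805 × 0.581 + 0.034 = 0.067585.

Unemployment rate after three quarters ≈ 6.76%.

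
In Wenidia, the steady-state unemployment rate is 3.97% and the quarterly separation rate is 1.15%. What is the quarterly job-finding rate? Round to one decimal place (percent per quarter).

Job-finding rate ≈ 27.8% per quarter.

From u* = s/(s+f): f = s·(1−u)/u.
f = 1.15 × (1 − 0.0397) / 0.0397 = 1.1043 / 0.0397 ≈ 27.8% per quarter.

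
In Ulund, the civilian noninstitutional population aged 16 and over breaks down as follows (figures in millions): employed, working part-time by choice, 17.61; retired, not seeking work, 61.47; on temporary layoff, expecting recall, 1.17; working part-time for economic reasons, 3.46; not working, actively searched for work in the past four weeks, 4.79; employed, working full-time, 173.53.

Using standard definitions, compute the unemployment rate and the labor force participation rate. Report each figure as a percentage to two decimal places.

Unemployment rate ≈ 2.97%; labor force participation rate ≈ 76.54%.

Employed = 17.61 + 3.46 + 173.53 = 194.60 million (anyone who worked, including part-time for economic reasons, counts as employed).
Unemployed = 1.17 + 4.79 = 5.96 million (jobless and actively searching, or on temporary layoff).
Labor force = 194.60 + 5.96 = 200.56 million.
Not in labor force = 61.47 million (those not working and not actively searching are outside the labor force).
Civilian working-age population = 200.56 + 61.47 = 262.03 million.
Unemployment rate = 5.96 / 200.56 = 2.97%.
Labor force participation rate = 200.56 / 262.03 = 76.54%.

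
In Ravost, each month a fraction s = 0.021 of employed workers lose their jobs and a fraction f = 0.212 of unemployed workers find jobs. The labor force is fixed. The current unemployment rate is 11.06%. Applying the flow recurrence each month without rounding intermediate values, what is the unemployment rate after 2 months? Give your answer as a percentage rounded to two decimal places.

Unemployment rate after two months ≈ 10.22%.

With a fixed labor force, u_{t+1} = u_t + s·(1−u_t) − f·u_t = u_t·(1−s−f) + s.
Here 1−s−f = 0.767 and s = 0.021.
u_1 = 0.110600 × 0.767 + 0.021 = 0.105830.
u_2 = 0.105830 × 0.767 + 0.021 = 0.102172.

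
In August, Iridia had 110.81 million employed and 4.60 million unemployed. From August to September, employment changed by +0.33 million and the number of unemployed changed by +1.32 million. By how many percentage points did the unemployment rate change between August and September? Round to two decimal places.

August: labor force = 110.81 + 4.60 = 115.41; u = 4.60/115.41 = 3.99%.
September: labor force = 111.14 + 5.92 = 117.06; u = 5.92/117.06 = 5.06%.
Change = 5.06% − 3.99% = +1.07 pp.

The unemployment rate changed by +1.07 percentage points.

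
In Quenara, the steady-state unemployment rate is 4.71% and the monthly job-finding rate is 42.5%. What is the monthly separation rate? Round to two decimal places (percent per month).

Separation rate ≈ 2.10% per month.

From u* = s/(s+f): s = u·f/(1−u).
s = 0.0471 × 42.5 / (1 − 0.0471) = 2.0017 / 0.9529 ≈ 2.10% per month.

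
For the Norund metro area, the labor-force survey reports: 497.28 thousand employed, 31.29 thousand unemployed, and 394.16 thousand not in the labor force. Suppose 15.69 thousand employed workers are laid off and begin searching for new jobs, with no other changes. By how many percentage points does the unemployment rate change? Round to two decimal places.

The unemployment rate changes by +2.97 percentage points.

Initially, labor force = 497.28 + 31.29 = 528.57 thousand, so u = 31.29/528.57 = 5.92%.
After the change, employed falls and unemployed rises by 15.69; labor force unchanged → E = 481.59, U = 46.98, labor force = 528.57 thousand.
New unemployment rate = 46.98 / 528.57 = 8.89%.
Change = 8.89% − 5.92% = +2.97 percentage points.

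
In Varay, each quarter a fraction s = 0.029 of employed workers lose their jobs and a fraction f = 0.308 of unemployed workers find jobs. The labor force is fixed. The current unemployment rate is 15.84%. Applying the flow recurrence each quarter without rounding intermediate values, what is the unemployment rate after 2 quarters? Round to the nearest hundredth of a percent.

With a fixed labor force, u_{t+1} = u_t + s·(1−u_t) − f·u_t = u_t·(1−s−f) + s.
Here 1−s−f = 0.663 and s = 0.029.
u_1 = 0.158400 × 0.663 + 0.029 = 0.134019.
u_2 = 0.134019 × 0.663 + 0.029 = 0.117855.

Unemployment rate after two quarters ≈ 11.79%.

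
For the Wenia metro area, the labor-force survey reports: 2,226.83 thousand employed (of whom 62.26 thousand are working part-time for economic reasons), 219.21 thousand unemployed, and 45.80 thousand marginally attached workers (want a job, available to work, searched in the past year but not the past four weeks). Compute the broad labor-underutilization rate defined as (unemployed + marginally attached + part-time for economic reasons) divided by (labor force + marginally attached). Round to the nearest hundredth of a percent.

Labor force = 2,226.83 + 219.21 = 2,446.04 thousand.
Numerator = 219.21 + 45.80 + 62.26 = 327.27 thousand.
Denominator = 2,446.04 + 45.80 = 2,491.84 thousand.
Broad rate = 327.27 / 2,491.84 = 13.13%.

Broad underutilization rate ≈ 13.13%.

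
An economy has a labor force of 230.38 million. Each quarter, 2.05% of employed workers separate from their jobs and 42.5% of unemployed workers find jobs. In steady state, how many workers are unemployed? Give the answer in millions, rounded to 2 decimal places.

About 10.60 million are unemployed in steady state.

Steady-state unemployment rate u* = s/(s+f) = 2.05/(2.05+42.5) = 0.046016.
Unemployed = u* × labor force = 0.046016 × 230.38 ≈ 10.60 million.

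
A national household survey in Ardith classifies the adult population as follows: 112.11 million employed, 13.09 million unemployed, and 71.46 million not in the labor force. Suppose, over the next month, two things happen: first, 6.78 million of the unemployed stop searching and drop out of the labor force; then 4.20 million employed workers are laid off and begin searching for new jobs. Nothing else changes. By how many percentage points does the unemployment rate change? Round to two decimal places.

Initially, labor force = 112.11 + 13.09 = 125.20 million, so u = 13.09/125.20 = 10.46%.
After the first change, unemployed and labor force both fall by 6.78 → E = 112.11, U = 6.31, labor force = 118.42 million.
After the second change, employed falls and unemployed rises by 4.20; labor force unchanged → E = 107.91, U = 10.51, labor force = 118.42 million.
New unemployment rate = 10.51 / 118.42 = 8.88%.
Change = 8.88% − 10.46% = −1.58 percentage points.

The unemployment rate changes by −1.58 percentage points.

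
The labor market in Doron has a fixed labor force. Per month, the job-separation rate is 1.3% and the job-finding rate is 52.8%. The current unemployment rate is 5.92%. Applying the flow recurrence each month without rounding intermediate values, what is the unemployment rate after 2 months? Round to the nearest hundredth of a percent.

Unemployment rate after two months ≈ 3.14%.

With a fixed labor force, u_{t+1} = u_t + s·(1−u_t) − f·u_t = u_t·(1−s−f) + s.
Here 1−s−f = 0.459 and s = 0.013.
u_1 = 0.059200 × 0.459 + 0.013 = 0.040173.
u_2 = 0.040173 × 0.459 + 0.013 = 0.031439.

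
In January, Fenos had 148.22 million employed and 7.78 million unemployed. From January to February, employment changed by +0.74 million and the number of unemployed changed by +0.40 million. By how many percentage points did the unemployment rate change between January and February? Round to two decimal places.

January: labor force = 148.22 + 7.78 = 156.00; u = 7.78/156.00 = 4.99%.
February: labor force = 148.96 + 8.18 = 157.14; u = 8.18/157.14 = 5.21%.
Change = 5.21% − 4.99% = +0.22 pp.

The unemployment rate changed by +0.22 percentage points.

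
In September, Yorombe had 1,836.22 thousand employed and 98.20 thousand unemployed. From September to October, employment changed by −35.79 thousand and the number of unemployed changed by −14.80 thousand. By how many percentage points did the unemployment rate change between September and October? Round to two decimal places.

September: labor force = 1,836.22 + 98.20 = 1,934.42; u = 98.20/1,934.42 = 5.08%.
October: labor force = 1,800.43 + 83.40 = 1,883.83; u = 83.40/1,883.83 = 4.43%.
Change = 4.43% − 5.08% = −0.65 pp.

The unemployment rate changed by −0.65 percentage points.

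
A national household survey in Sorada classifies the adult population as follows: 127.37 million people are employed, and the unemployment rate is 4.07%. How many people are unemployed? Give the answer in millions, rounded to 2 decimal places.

Let U be the number unemployed. The labor force is E + U, and U/(E+U) = 0.0407.
So U = 0.0407 × 127.37 / (1 − 0.0407) = 5.1840 / 0.9593 ≈ 5.40 million.

About 5.40 million are unemployed.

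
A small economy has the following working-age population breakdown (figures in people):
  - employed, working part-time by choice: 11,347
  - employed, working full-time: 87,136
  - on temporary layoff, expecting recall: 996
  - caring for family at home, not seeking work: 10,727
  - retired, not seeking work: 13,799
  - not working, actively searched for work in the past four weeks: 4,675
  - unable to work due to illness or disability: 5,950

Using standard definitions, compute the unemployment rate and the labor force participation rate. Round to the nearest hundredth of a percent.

Employed = 11,347 + 87,136 = 98,483.
Unemployed = 996 + 4,675 = 5,671 (jobless and actively searching, or on temporary layoff).
Labor force = 98,483 + 5,671 = 104,154.
Not in labor force = 10,727 + 13,799 + 5,950 = 30,476 (those not working and not actively searching are outside the labor force).
Civilian working-age population = 104,154 + 30,476 = 134,630.
Unemployment rate = 5,671 / 104,154 = 5.44%.
Labor force participation rate = 104,154 / 134,630 = 77.36%.

Unemployment rate ≈ 5.44%; labor force participation rate ≈ 77.36%.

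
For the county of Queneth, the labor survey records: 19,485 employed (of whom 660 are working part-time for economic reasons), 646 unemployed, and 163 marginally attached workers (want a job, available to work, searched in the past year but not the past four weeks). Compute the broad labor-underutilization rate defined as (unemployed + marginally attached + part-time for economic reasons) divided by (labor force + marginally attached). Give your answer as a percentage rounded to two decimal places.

Broad underutilization rate ≈ 7.24%.

Labor force = 19,485 + 646 = 20,131.
Numerator = 646 + 163 + 660 = 1,469.
Denominator = 20,131 + 163 = 20,294.
Broad rate = 1,469 / 20,294 = 7.24%.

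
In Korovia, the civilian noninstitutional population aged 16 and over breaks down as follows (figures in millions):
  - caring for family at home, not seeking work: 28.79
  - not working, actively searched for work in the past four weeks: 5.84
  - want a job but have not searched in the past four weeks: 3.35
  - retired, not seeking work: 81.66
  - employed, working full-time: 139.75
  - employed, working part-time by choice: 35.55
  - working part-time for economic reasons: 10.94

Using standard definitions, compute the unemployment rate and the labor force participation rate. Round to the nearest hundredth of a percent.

Employed = 139.75 + 35.55 + 10.94 = 186.24 million (anyone who worked, including part-time for economic reasons, counts as employed).
Unemployed = 5.84 million.
Labor force = 186.24 + 5.84 = 192.08 million.
Not in labor force = 28.79 + 3.35 + 81.66 = 113.80 million (those not working and not actively searching are outside the labor force — including those who want a job but have given up searching).
Civilian working-age population = 192.08 + 113.80 = 305.88 million.
Unemployment rate = 5.84 / 192.08 = 3.04%.
Labor force participation rate = 192.08 / 305.88 = 62.80%.

Unemployment rate ≈ 3.04%; labor force participation rate ≈ 62.80%.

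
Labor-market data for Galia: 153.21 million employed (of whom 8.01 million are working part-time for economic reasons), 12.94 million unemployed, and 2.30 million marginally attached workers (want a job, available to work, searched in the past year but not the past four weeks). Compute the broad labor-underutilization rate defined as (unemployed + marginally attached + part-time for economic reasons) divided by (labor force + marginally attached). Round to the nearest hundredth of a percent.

Labor force = 153.21 + 12.94 = 166.15 million.
Numerator = 12.94 + 2.30 + 8.01 = 23.25 million.
Denominator = 166.15 + 2.30 = 168.45 million.
Broad rate = 23.25 / 168.45 = 13.80%.

Broad underutilization rate ≈ 13.80%.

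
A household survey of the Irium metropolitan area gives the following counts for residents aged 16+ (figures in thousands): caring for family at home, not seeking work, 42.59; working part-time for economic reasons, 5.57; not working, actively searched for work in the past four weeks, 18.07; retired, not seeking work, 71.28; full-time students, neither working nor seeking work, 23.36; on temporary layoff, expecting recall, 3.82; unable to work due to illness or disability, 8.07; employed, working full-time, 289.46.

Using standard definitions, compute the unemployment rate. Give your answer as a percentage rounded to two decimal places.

Employed = 5.57 + 289.46 = 295.03 thousand (anyone who worked, including part-time for economic reasons, counts as employed).
Unemployed = 18.07 + 3.82 = 21.89 thousand (jobless and actively searching, or on temporary layoff).
Labor force = 295.03 + 21.89 = 316.92 thousand.
Unemployment rate = 21.89 / 316.92 = 6.91%.

Unemployment rate ≈ 6.91%.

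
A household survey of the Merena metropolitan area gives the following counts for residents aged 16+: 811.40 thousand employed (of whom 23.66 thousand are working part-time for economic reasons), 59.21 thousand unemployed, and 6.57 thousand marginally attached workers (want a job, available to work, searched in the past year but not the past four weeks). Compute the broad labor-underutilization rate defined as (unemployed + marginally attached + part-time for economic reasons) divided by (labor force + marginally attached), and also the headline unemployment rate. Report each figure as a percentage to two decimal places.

Labor force = 811.40 + 59.21 = 870.61 thousand.
Numerator = 59.21 + 6.57 + 23.66 = 89.44 thousand.
Denominator = 870.61 + 6.57 = 877.18 thousand.
Broad rate = 89.44 / 877.18 = 10.20%.
Headline unemployment rate = 59.21 / 870.61 = 6.80%.

Broad underutilization rate ≈ 10.20%; headline unemployment rate ≈ 6.80%.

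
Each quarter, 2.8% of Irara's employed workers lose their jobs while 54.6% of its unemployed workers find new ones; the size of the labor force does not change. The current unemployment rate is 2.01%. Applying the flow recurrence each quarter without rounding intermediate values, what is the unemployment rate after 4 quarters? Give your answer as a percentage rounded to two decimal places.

With a fixed labor force, u_{t+1} = u_t + s·(1−u_t) − f·u_t = u_t·(1−s−f) + s.
Here 1−s−f = 0.426 and s = 0.028.
u_1 = 0.020100 × 0.426 + 0.028 = 0.036563.
u_2 = 0.036563 × 0.426 + 0.028 = 0.043576.
u_3 = 0.043576 × 0.426 + 0.028 = 0.046563.
u_4 = 0.046563 × 0.426 + 0.028 = 0.047836.

Unemployment rate after four quarters ≈ 4.78%.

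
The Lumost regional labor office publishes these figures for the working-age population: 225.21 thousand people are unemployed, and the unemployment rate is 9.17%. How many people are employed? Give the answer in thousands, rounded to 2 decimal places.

Labor force = U / u = 225.21 / 0.0917 ≈ 2,455.94 thousand.
Employed = labor force − unemployed = 2,455.94 − 225.21 = 2,230.73 thousand.

About 2,230.73 thousand are employed.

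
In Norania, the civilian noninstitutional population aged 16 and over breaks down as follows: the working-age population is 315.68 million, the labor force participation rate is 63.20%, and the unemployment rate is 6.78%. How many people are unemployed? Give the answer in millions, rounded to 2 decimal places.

Labor force = 0.6320 × 315.68 = 199.51 million.
Unemployed = 0.0678 × 199.51 ≈ 13.53 million.

About 13.53 million are unemployed.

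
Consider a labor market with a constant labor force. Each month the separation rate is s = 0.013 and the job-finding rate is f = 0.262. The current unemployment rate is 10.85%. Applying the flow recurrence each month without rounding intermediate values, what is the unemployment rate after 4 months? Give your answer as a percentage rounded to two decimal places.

Unemployment rate after four months ≈ 6.42%.

With a fixed labor force, u_{t+1} = u_t + s·(1−u_t) − f·u_t = u_t·(1−s−f) + s.
Here 1−s−f = 0.725 and s = 0.013.
u_1 = 0.108500 × 0.725 + 0.013 = 0.091662.
u_2 = 0.091662 × 0.725 + 0.013 = 0.079455.
u_3 = 0.079455 × 0.725 + 0.013 = 0.070605.
u_4 = 0.070605 × 0.725 + 0.013 = 0.064189.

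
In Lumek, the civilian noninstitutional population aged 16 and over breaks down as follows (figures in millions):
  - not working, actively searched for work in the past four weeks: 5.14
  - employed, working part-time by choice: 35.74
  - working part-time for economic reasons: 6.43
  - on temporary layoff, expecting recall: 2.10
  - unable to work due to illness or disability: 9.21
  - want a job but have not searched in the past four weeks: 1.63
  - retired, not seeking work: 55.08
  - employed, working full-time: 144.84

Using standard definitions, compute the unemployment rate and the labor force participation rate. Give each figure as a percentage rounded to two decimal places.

Employed = 35.74 + 6.43 + 144.84 = 187.01 million (anyone who worked, including part-time for economic reasons, counts as employed).
Unemployed = 5.14 + 2.10 = 7.24 million (jobless and actively searching, or on temporary layoff).
Labor force = 187.01 + 7.24 = 194.25 million.
Not in labor force = 9.21 + 1.63 + 55.08 = 65.92 million (those not working and not actively searching are outside the labor force — including those who want a job but have given up searching).
Civilian working-age population = 194.25 + 65.92 = 260.17 million.
Unemployment rate = 7.24 / 194.25 = 3.73%.
Labor force participation rate = 194.25 / 260.17 = 74.66%.

Unemployment rate ≈ 3.73%; labor force participation rate ≈ 74.66%.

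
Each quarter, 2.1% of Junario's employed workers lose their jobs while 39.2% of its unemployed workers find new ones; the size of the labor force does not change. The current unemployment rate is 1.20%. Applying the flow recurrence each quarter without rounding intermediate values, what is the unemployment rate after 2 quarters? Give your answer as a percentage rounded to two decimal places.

With a fixed labor force, u_{t+1} = u_t + s·(1−u_t) − f·u_t = u_t·(1−s−f) + s.
Here 1−s−f = 0.587 and s = 0.021.
u_1 = 0.012000 × 0.587 + 0.021 = 0.028044.
u_2 = 0.028044 × 0.587 + 0.021 = 0.037462.

Unemployment rate after two quarters ≈ 3.75%.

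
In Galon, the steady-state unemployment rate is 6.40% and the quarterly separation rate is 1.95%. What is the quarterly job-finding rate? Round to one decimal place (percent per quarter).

From u* = s/(s+f): f = s·(1−u)/u.
f = 1.95 × (1 − 0.0640) / 0.0640 = 1.8252 / 0.0640 ≈ 28.5% per quarter.

Job-finding rate ≈ 28.5% per quarter.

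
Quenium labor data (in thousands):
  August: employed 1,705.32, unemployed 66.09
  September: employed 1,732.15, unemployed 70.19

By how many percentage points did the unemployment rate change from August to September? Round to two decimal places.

August: labor force = 1,705.32 + 66.09 = 1,771.41; u = 66.09/1,771.41 = 3.73%.
September: labor force = 1,732.15 + 70.19 = 1,802.34; u = 70.19/1,802.34 = 3.89%.
Change = 3.89% − 3.73% = +0.16 pp.

The unemployment rate changed by +0.16 percentage points.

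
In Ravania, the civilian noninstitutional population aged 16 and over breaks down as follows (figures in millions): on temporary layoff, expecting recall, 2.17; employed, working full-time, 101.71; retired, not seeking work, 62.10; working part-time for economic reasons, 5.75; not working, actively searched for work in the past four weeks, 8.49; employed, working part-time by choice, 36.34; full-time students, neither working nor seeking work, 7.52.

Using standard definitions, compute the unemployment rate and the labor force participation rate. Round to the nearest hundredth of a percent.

Unemployment rate ≈ 6.90%; labor force participation rate ≈ 68.93%.

Employed = 101.71 + 5.75 + 36.34 = 143.80 million (anyone who worked, including part-time for economic reasons, counts as employed).
Unemployed = 2.17 + 8.49 = 10.66 million (jobless and actively searching, or on temporary layoff).
Labor force = 143.80 + 10.66 = 154.46 million.
Not in labor force = 62.10 + 7.52 = 69.62 million (those not working and not actively searching are outside the labor force).
Civilian working-age population = 154.46 + 69.62 = 224.08 million.
Unemployment rate = 10.66 / 154.46 = 6.90%.
Labor force participation rate = 154.46 / 224.08 = 68.93%.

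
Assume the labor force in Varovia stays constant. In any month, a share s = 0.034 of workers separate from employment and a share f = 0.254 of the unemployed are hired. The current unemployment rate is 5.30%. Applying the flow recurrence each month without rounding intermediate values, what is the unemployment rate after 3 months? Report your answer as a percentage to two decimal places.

With a fixed labor force, u_{t+1} = u_t + s·(1−u_t) − f·u_t = u_t·(1−s−f) + s.
Here 1−s−f = 0.712 and s = 0.034.
u_1 = 0.053000 × 0.712 + 0.034 = 0.071736.
u_2 = 0.071736 × 0.712 + 0.034 = 0.085076.
u_3 = 0.085076 × 0.712 + 0.034 = 0.094574.

Unemployment rate after three months ≈ 9.46%.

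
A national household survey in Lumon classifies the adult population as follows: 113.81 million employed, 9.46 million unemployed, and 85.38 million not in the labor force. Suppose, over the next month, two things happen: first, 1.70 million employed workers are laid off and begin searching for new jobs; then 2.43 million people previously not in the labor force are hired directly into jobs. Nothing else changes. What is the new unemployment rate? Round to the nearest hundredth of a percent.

Initially, labor force = 113.81 + 9.46 = 123.27 million, so u = 9.46/123.27 = 7.67%.
After the first change, employed falls and unemployed rises by 1.70; labor force unchanged → E = 112.11, U = 11.16, labor force = 123.27 million.
After the second change, employed and labor force both rise by 2.43; unemployed unchanged → E = 114.54, U = 11.16, labor force = 125.70 million.
New unemployment rate = 11.16 / 125.70 = 8.88%.

New unemployment rate ≈ 8.88%.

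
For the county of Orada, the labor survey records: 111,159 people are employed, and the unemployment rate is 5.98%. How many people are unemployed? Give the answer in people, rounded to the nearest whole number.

About 7,070 are unemployed.

Let U be the number unemployed. The labor force is E + U, and U/(E+U) = 0.0598.
So U = 0.0598 × 111,159 / (1 − 0.0598) = 6647.31 / 0.9402 ≈ 7,070.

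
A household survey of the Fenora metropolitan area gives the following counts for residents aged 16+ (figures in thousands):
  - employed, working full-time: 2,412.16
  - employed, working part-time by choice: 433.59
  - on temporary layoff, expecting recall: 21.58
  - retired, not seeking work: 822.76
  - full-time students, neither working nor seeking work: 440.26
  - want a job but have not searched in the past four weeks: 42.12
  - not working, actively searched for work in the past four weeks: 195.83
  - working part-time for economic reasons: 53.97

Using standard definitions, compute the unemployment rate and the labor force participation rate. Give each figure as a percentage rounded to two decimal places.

Employed = 2,412.16 + 433.59 + 53.97 = 2,899.72 thousand (anyone who worked, including part-time for economic reasons, counts as employed).
Unemployed = 21.58 + 195.83 = 217.41 thousand (jobless and actively searching, or on temporary layoff).
Labor force = 2,899.72 + 217.41 = 3,117.13 thousand.
Not in labor force = 822.76 + 440.26 + 42.12 = 1,305.14 thousand (those not working and not actively searching are outside the labor force — including those who want a job but have given up searching).
Civilian working-age population = 3,117.13 + 1,305.14 = 4,422.27 thousand.
Unemployment rate = 217.41 / 3,117.13 = 6.97%.
Labor force participation rate = 3,117.13 / 4,422.27 = 70.49%.

Unemployment rate ≈ 6.97%; labor force participation rate ≈ 70.49%.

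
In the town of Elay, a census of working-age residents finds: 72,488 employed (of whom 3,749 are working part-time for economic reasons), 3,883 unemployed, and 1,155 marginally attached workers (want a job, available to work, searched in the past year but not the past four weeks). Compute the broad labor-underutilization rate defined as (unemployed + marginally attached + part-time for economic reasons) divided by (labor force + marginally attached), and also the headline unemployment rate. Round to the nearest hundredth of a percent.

Labor force = 72,488 + 3,883 = 76,371.
Numerator = 3,883 + 1,155 + 3,749 = 8,787.
Denominator = 76,371 + 1,155 = 77,526.
Broad rate = 8,787 / 77,526 = 11.33%.
Headline unemployment rate = 3,883 / 76,371 = 5.08%.

Broad underutilization rate ≈ 11.33%; headline unemployment rate ≈ 5.08%.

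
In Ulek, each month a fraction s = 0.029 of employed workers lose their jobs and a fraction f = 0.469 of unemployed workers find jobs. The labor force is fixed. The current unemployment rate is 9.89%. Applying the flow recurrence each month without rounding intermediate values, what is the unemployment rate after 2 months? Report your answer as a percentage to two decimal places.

With a fixed labor force, u_{t+1} = u_t + s·(1−u_t) − f·u_t = u_t·(1−s−f) + s.
Here 1−s−f = 0.502 and s = 0.029.
u_1 = 0.098900 × 0.502 + 0.029 = 0.078648.
u_2 = 0.078648 × 0.502 + 0.029 = 0.068481.

Unemployment rate after two months ≈ 6.85%.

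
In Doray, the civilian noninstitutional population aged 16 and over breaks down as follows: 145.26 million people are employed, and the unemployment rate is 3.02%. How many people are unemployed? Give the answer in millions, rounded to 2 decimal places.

About 4.52 million are unemployed.

Let U be the number unemployed. The labor force is E + U, and U/(E+U) = 0.0302.
So U = 0.0302 × 145.26 / (1 − 0.0302) = 4.3869 / 0.9698 ≈ 4.52 million.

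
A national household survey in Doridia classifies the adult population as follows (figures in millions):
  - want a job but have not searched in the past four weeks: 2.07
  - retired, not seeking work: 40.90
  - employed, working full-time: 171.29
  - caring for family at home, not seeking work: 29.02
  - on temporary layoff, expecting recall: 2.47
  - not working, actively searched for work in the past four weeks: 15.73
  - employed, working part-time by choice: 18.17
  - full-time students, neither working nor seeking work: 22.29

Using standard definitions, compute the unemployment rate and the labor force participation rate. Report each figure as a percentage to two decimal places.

Unemployment rate ≈ 8.76%; labor force participation rate ≈ 68.78%.

Employed = 171.29 + 18.17 = 189.46 million.
Unemployed = 2.47 + 15.73 = 18.20 million (jobless and actively searching, or on temporary layoff).
Labor force = 189.46 + 18.20 = 207.66 million.
Not in labor force = 2.07 + 40.90 + 29.02 + 22.29 = 94.28 million (those not working and not actively searching are outside the labor force — including those who want a job but have given up searching).
Civilian working-age population = 207.66 + 94.28 = 301.94 million.
Unemployment rate = 18.20 / 207.66 = 8.76%.
Labor force participation rate = 207.66 / 301.94 = 68.78%.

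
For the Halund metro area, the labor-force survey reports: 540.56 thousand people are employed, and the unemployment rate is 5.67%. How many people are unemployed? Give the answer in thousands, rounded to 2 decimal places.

About 32.49 thousand are unemployed.

Let U be the number unemployed. The labor force is E + U, and U/(E+U) = 0.0567.
So U = 0.0567 × 540.56 / (1 − 0.0567) = 30.6498 / 0.9433 ≈ 32.49 thousand.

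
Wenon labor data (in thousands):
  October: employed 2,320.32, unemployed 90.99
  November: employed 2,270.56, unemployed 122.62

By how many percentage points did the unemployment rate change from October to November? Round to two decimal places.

The unemployment rate changed by +1.35 percentage points.

October: labor force = 2,320.32 + 90.99 = 2,411.31; u = 90.99/2,411.31 = 3.77%.
November: labor force = 2,270.56 + 122.62 = 2,393.18; u = 122.62/2,393.18 = 5.12%.
Change = 5.12% − 3.77% = +1.35 pp.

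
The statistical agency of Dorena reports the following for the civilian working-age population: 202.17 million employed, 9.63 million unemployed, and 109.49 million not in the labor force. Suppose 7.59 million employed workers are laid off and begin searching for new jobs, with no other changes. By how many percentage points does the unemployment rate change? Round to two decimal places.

Initially, labor force = 202.17 + 9.63 = 211.80 million, so u = 9.63/211.80 = 4.55%.
After the change, employed falls and unemployed rises by 7.59; labor force unchanged → E = 194.58, U = 17.22, labor force = 211.80 million.
New unemployment rate = 17.22 / 211.80 = 8.13%.
Change = 8.13% − 4.55% = +3.58 percentage points.

The unemployment rate changes by +3.58 percentage points.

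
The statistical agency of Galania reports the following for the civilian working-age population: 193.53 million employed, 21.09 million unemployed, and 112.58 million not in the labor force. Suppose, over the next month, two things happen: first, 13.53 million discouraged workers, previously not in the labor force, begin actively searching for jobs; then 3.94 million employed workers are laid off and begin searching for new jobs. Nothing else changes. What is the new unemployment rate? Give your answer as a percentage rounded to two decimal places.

New unemployment rate ≈ 16.90%.

Initially, labor force = 193.53 + 21.09 = 214.62 million, so u = 21.09/214.62 = 9.83%.
After the first change, unemployed and labor force both rise by 13.53 → E = 193.53, U = 34.62, labor force = 228.15 million.
After the second change, employed falls and unemployed rises by 3.94; labor force unchanged → E = 189.59, U = 38.56, labor force = 228.15 million.
New unemployment rate = 38.56 / 228.15 = 16.90%.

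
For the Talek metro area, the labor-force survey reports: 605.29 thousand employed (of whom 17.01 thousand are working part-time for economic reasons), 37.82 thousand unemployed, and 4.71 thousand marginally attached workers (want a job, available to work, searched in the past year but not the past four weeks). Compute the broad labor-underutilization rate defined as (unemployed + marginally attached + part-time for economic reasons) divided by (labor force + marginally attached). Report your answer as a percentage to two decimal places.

Labor force = 605.29 + 37.82 = 643.11 thousand.
Numerator = 37.82 + 4.71 + 17.01 = 59.54 thousand.
Denominator = 643.11 + 4.71 = 647.82 thousand.
Broad rate = 59.54 / 647.82 = 9.19%.

Broad underutilization rate ≈ 9.19%.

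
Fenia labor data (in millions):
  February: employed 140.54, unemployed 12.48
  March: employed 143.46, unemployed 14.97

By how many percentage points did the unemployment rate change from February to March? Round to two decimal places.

The unemployment rate changed by +1.29 percentage points.

February: labor force = 140.54 + 12.48 = 153.02; u = 12.48/153.02 = 8.16%.
March: labor force = 143.46 + 14.97 = 158.43; u = 14.97/158.43 = 9.45%.
Change = 9.45% − 8.16% = +1.29 pp.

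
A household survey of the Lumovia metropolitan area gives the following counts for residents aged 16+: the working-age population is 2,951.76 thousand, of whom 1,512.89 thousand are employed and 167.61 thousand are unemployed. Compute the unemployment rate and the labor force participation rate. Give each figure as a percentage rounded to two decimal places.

Labor force = employed + unemployed = 1,512.89 + 167.61 = 1,680.50 thousand.
Unemployment rate = 167.61 / 1,680.50 = 9.97%.
Labor force participation rate = 1,680.50 / 2,951.76 = 56.93%.

Unemployment rate ≈ 9.97%; labor force participation rate ≈ 56.93%.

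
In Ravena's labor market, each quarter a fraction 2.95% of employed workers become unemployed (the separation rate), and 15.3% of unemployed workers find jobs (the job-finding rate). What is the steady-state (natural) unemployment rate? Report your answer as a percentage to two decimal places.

At steady state the flows balance: s·E = f·U, so U/(E+U) = s/(s+f).
u* = 2.95 / (2.95 + 15.3) = 2.95 / 18.25 = 16.16%.

Steady-state unemployment rate ≈ 16.16%.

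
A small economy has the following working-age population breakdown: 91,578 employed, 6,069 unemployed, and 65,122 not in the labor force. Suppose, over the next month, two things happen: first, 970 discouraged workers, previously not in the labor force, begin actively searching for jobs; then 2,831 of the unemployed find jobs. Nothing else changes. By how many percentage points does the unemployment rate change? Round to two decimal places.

Initially, labor force = 91,578 + 6,069 = 97,647, so u = 6,069/97,647 = 6.22%.
After the first change, unemployed and labor force both rise by 970 → E = 91,578, U = 7,039, labor force = 98,617.
After the second change, unemployed falls and employed rises by 2,831; labor force unchanged → E = 94,409, U = 4,208, labor force = 98,617.
New unemployment rate = 4,208 / 98,617 = 4.27%.
Change = 4.27% − 6.22% = −1.95 percentage points.

The unemployment rate changes by −1.95 percentage points.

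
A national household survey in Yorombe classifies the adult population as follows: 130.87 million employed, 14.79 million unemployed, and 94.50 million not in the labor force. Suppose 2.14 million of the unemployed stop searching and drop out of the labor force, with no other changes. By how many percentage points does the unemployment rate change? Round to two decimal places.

Initially, labor force = 130.87 + 14.79 = 145.66 million, so u = 14.79/145.66 = 10.15%.
After the change, unemployed and labor force both fall by 2.14 → E = 130.87, U = 12.65, labor force = 143.52 million.
New unemployment rate = 12.65 / 143.52 = 8.81%.
Change = 8.81% − 10.15% = −1.34 percentage points.

The unemployment rate changes by −1.34 percentage points.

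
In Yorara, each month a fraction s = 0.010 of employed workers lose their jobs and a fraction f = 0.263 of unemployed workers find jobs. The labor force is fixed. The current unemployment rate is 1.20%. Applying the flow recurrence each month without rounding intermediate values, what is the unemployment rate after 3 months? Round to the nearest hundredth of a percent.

Unemployment rate after three months ≈ 2.72%.

With a fixed labor force, u_{t+1} = u_t + s·(1−u_t) − f·u_t = u_t·(1−s−f) + s.
Here 1−s−f = 0.727 and s = 0.010.
u_1 = 0.012000 × 0.727 + 0.010 = 0.018724.
u_2 = 0.018724 × 0.727 + 0.010 = 0.023612.
u_3 = 0.023612 × 0.727 + 0.010 = 0.027166.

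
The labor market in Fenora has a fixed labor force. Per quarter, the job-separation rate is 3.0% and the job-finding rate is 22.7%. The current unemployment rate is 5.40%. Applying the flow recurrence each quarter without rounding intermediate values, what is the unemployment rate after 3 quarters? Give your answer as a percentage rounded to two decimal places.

Unemployment rate after three quarters ≈ 9.10%.

With a fixed labor force, u_{t+1} = u_t + s·(1−u_t) − f·u_t = u_t·(1−s−f) + s.
Here 1−s−f = 0.743 and s = 0.030.
u_1 = 0.054000 × 0.743 + 0.030 = 0.070122.
u_2 = 0.070122 × 0.743 + 0.030 = 0.082101.
u_3 = 0.082101 × 0.743 + 0.030 = 0.091001.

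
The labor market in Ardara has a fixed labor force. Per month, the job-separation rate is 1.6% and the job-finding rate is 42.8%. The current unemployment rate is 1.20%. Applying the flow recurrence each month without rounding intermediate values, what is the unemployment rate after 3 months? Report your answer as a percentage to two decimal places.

With a fixed labor force, u_{t+1} = u_t + s·(1−u_t) − f·u_t = u_t·(1−s−f) + s.
Here 1−s−f = 0.556 and s = 0.016.
u_1 = 0.012000 × 0.556 + 0.016 = 0.022672.
u_2 = 0.022672 × 0.556 + 0.016 = 0.028606.
u_3 = 0.028606 × 0.556 + 0.016 = 0.031905.

Unemployment rate after three months ≈ 3.19%.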